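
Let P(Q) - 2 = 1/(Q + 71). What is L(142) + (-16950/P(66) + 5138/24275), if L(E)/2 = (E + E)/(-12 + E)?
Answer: -29296597696/3471325 ≈ -8439.6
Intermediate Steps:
P(Q) = 2 + 1/(71 + Q) (P(Q) = 2 + 1/(Q + 71) = 2 + 1/(71 + Q))
L(E) = 4*E/(-12 + E) (L(E) = 2*((E + E)/(-12 + E)) = 2*((2*E)/(-12 + E)) = 2*(2*E/(-12 + E)) = 4*E/(-12 + E))
L(142) + (-16950/P(66) + 5138/24275) = 4*142/(-12 + 142) + (-16950*(71 + 66)/(143 + 2*66) + 5138/24275) = 4*142/130 + (-16950*137/(143 + 132) + 5138*(1/24275)) = 4*142*(1/130) + (-16950/((1/137)*275) + 5138/24275) = 284/65 + (-16950/275/137 + 5138/24275) = 284/65 + (-16950*137/275 + 5138/24275) = 284/65 + (-92886/11 + 5138/24275) = 284/65 - 2254751132/267025 = -29296597696/3471325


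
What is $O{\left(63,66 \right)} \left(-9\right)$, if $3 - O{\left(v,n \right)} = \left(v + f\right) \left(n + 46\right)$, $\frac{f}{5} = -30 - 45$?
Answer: $-314523$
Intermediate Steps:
$f = -375$ ($f = 5 \left(-30 - 45\right) = 5 \left(-75\right) = -375$)
$O{\left(v,n \right)} = 3 - \left(-375 + v\right) \left(46 + n\right)$ ($O{\left(v,n \right)} = 3 - \left(v - 375\right) \left(n + 46\right) = 3 - \left(-375 + v\right) \left(46 + n\right)$)
$O{\left(63,66 \right)} \left(-9\right) = \left(17253 - 2898 + 375 \cdot 66 - 66 \cdot 63\right) \left(-9\right) = \left(17253 - 2898 + 24750 - 4158\right) \left(-9\right) = 34947 \left(-9\right) = -314523$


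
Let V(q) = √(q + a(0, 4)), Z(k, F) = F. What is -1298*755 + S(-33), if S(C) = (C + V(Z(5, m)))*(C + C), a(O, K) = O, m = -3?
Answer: -977812 - 66*I*√3 ≈ -9.7781e+5 - 114.32*I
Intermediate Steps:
V(q) = √q (V(q) = √(q + 0) = √q)
S(C) = 2*C*(C + I*√3) (S(C) = (C + √(-3))*(C + C) = (C + I*√3)*(2*C) = 2*C*(C + I*√3))
-1298*755 + S(-33) = -1298*755 + 2*(-33)*(-33 + I*√3) = -979990 + (2178 - 66*I*√3) = -977812 - 66*I*√3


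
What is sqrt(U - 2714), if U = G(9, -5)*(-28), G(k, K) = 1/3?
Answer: I*sqrt(24510)/3 ≈ 52.186*I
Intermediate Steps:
G(k, K) = 1/3
U = -28/3 (U = (1/3)*(-28) = -28/3 ≈ -9.3333)
sqrt(U - 2714) = sqrt(-28/3 - 2714) = sqrt(-8170/3) = I*sqrt(24510)/3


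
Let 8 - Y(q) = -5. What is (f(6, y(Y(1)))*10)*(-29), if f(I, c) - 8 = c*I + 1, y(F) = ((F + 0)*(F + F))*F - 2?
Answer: -7644690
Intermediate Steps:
Y(q) = 13 (Y(q) = 8 - 1*(-5) = 8 + 5 = 13)
y(F) = -2 + 2*F³ (y(F) = (F*(2*F))*F - 2 = (2*F²)*F - 2 = 2*F³ - 2 = -2 + 2*F³)
f(I, c) = 9 + I*c (f(I, c) = 8 + (c*I + 1) = 8 + (I*c + 1) = 8 + (1 + I*c) = 9 + I*c)
(f(6, y(Y(1)))*10)*(-29) = ((9 + 6*(-2 + 2*13³))*10)*(-29) = ((9 + 6*(-2 + 2*2197))*10)*(-29) = ((9 + 6*(-2 + 4394))*10)*(-29) = ((9 + 6*4392)*10)*(-29) = ((9 + 26352)*10)*(-29) = (26361*10)*(-29) = 263610*(-29) = -7644690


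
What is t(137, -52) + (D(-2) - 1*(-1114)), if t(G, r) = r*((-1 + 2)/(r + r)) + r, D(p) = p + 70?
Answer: 2261/2 ≈ 1130.5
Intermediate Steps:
D(p) = 70 + p
t(G, r) = 1/2 + r (t(G, r) = r*(1/(2*r)) + r = 1/2 + r)
t(137, -52) + (D(-2) - 1*(-1114)) = (1/2 - 52) + ((70 - 2) - 1*(-1114)) = -103/2 + (68 + 1114) = -103/2 + 1182 = 2261/2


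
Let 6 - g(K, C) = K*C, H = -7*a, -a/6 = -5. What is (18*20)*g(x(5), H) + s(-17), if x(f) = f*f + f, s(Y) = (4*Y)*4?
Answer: 2269888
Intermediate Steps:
a = 30 (a = -6*(-5) = 30)
H = -210 (H = -7*30 = -210)
s(Y) = 16*Y
x(f) = f + f**2 (x(f) = f**2 + f = f + f**2)
g(K, C) = 6 - C*K (g(K, C) = 6 - K*C = 6 - C*K)
(18*20)*g(x(5), H) + s(-17) = (18*20)*(6 - 1*(-210)*5*(1 + 5)) + 16*(-17) = 360*(6 - 1*(-210)*5*6) - 272 = 360*(6 - 1*(-210)*30) - 272 = 360*(6 + 6300) - 272 = 360*6306 - 272 = 2270160 - 272 = 2269888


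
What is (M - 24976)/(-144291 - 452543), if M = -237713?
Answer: 37527/85262 ≈ 0.44014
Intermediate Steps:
(M - 24976)/(-144291 - 452543) = (-237713 - 24976)/(-144291 - 452543) = -262689/(-596834) = -262689*(-1/596834) = 37527/85262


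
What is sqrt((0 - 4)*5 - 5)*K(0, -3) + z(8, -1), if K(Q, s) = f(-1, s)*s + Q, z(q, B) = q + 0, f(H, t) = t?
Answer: 8 + 45*I ≈ 8.0 + 45.0*I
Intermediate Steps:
z(q, B) = q
K(Q, s) = Q + s**2 (K(Q, s) = s*s + Q = s**2 + Q = Q + s**2)
sqrt((0 - 4)*5 - 5)*K(0, -3) + z(8, -1) = sqrt((0 - 4)*5 - 5)*(0 + (-3)**2) + 8 = sqrt(-4*5 - 5)*(0 + 9) + 8 = sqrt(-20 - 5)*9 + 8 = sqrt(-25)*9 + 8 = (5*I)*9 + 8 = 45*I + 8 = 8 + 45*I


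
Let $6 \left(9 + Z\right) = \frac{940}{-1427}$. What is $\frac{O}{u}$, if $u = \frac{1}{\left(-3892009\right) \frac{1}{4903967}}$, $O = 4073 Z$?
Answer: $\frac{618218101470343}{20993882727} \approx 29448.0$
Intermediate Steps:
$Z = - \frac{38999}{4281}$ ($Z = -9 + \frac{940 \frac{1}{-1427}}{6} = -9 + \frac{940 \left(- \frac{1}{1427}\right)}{6} = -9 + \frac{1}{6} \left(- \frac{940}{1427}\right) = -9 - \frac{470}{4281} = - \frac{38999}{4281} \approx -9.1098$)
$O = - \frac{158842927}{4281}$ ($O = 4073 \left(- \frac{38999}{4281}\right) = - \frac{158842927}{4281} \approx -37104.0$)
$u = - \frac{4903967}{3892009}$ ($u = \frac{1}{\left(-3892009\right) \frac{1}{4903967}} = \frac{1}{- \frac{3892009}{4903967}} = - \frac{4903967}{3892009} \approx -1.26$)
$\frac{O}{u} = - \frac{158842927}{4281 \left(- \frac{4903967}{3892009}\right)} = \left(- \frac{158842927}{4281}\right) \left(- \frac{3892009}{4903967}\right) = \frac{618218101470343}{20993882727}$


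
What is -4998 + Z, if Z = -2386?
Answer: -7384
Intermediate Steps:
-4998 + Z = -4998 - 2386 = -7384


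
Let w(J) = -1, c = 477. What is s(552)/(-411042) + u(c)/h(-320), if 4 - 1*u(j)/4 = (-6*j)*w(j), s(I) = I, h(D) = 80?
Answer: -97897423/685070 ≈ -142.90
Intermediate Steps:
u(j) = 16 - 24*j (u(j) = 16 - 4*(-6*j)*(-1) = 16 - 24*j)
s(552)/(-411042) + u(c)/h(-320) = 552/(-411042) + (16 - 24*477)/80 = 552*(-1/411042) + (16 - 11448)*(1/80) = -92/68507 - 11432*1/80 = -92/68507 - 1429/10 = -97897423/685070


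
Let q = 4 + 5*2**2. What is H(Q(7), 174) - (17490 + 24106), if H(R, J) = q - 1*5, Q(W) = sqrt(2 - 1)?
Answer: -41577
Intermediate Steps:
Q(W) = 1 (Q(W) = sqrt(1) = 1)
q = 24 (q = 4 + 5*4 = 4 + 20 = 24)
H(R, J) = 19 (H(R, J) = 24 - 1*5 = 24 - 5 = 19)
H(Q(7), 174) - (17490 + 24106) = 19 - (17490 + 24106) = 19 - 1*41596 = 19 - 41596 = -41577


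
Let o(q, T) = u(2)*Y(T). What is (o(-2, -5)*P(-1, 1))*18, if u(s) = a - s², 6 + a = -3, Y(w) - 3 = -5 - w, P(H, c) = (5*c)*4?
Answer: -14040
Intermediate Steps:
P(H, c) = 20*c
Y(w) = -2 - w (Y(w) = 3 + (-5 - w) = -2 - w)
a = -9 (a = -6 - 3 = -9)
u(s) = -9 - s²
o(q, T) = 26 + 13*T (o(q, T) = (-9 - 1*2²)*(-2 - T) = (-9 - 1*4)*(-2 - T) = (-9 - 4)*(-2 - T) = -13*(-2 - T) = 26 + 13*T)
(o(-2, -5)*P(-1, 1))*18 = ((26 + 13*(-5))*(20*1))*18 = ((26 - 65)*20)*18 = -39*20*18 = -780*18 = -14040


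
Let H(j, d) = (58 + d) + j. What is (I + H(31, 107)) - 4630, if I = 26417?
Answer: 21983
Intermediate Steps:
H(j, d) = 58 + d + j
(I + H(31, 107)) - 4630 = (26417 + (58 + 107 + 31)) - 4630 = (26417 + 196) - 4630 = 26613 - 4630 = 21983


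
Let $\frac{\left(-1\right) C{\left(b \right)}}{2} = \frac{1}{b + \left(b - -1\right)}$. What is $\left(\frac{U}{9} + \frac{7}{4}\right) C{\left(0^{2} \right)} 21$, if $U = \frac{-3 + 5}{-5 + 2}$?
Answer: $- \frac{1267}{18} \approx -70.389$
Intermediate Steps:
$U = - \frac{2}{3}$ ($U = \frac{2}{-3} = 2 \left(- \frac{1}{3}\right) = - \frac{2}{3} \approx -0.66667$)
$C{\left(b \right)} = - \frac{2}{1 + 2 b}$ ($C{\left(b \right)} = - \frac{2}{b + \left(b - -1\right)} = - \frac{2}{b + \left(b + 1\right)} = - \frac{2}{b + \left(1 + b\right)} = - \frac{2}{1 + 2 b}$)
$\left(\frac{U}{9} + \frac{7}{4}\right) C{\left(0^{2} \right)} 21 = \left(- \frac{2}{3 \cdot 9} + \frac{7}{4}\right) \left(- \frac{2}{1 + 2 \cdot 0^{2}}\right) 21 = \left(\left(- \frac{2}{3}\right) \frac{1}{9} + 7 \cdot \frac{1}{4}\right) \left(- \frac{2}{1 + 2 \cdot 0}\right) 21 = \left(- \frac{2}{27} + \frac{7}{4}\right) \left(- \frac{2}{1 + 0}\right) 21 = \frac{181 \left(- \frac{2}{1}\right)}{108} \cdot 21 = \frac{181 \left(\left(-2\right) 1\right)}{108} \cdot 21 = \frac{181}{108} \left(-2\right) 21 = \left(- \frac{181}{54}\right) 21 = - \frac{1267}{18}$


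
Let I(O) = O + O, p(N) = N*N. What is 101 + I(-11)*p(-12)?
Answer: -3067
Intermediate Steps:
p(N) = N²
I(O) = 2*O
101 + I(-11)*p(-12) = 101 + (2*(-11))*(-12)² = 101 - 22*144 = 101 - 3168 = -3067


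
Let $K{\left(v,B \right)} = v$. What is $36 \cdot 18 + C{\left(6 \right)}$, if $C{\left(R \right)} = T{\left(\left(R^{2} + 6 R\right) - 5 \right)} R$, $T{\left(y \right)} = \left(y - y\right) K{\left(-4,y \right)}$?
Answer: $648$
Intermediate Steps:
$T{\left(y \right)} = 0$ ($T{\left(y \right)} = \left(y - y\right) \left(-4\right) = 0 \left(-4\right) = 0$)
$C{\left(R \right)} = 0$ ($C{\left(R \right)} = 0 R = 0$)
$36 \cdot 18 + C{\left(6 \right)} = 36 \cdot 18 + 0 = 648 + 0 = 648$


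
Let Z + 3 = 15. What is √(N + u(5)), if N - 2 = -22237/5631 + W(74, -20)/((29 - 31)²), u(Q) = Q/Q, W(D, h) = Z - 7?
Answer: √38172549/11262 ≈ 0.54860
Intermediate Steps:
Z = 12 (Z = -3 + 15 = 12)
W(D, h) = 5 (W(D, h) = 12 - 7 = 5)
u(Q) = 1
N = -15745/22524 (N = 2 + (-22237/5631 + 5/((29 - 31)²)) = 2 + (-22237*1/5631 + 5/((-2)²)) = 2 + (-22237/5631 + 5/4) = 2 - 60793/22524 = -15745/22524 ≈ -0.69903)
√(N + u(5)) = √(-15745/22524 + 1) = √(6779/22524) = √38172549/11262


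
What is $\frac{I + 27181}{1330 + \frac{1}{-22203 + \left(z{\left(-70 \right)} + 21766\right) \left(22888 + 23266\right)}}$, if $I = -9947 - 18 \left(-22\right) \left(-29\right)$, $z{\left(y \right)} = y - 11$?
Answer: $\frac{5754756900250}{1331100291711} \approx 4.3233$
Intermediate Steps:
$z{\left(y \right)} = -11 + y$
$I = -21431$ ($I = -9947 - \left(-396\right) \left(-29\right) = -9947 - 11484 = -21431$)
$\frac{I + 27181}{1330 + \frac{1}{-22203 + \left(z{\left(-70 \right)} + 21766\right) \left(22888 + 23266\right)}} = \frac{-21431 + 27181}{1330 + \frac{1}{-22203 + \left(\left(-11 - 70\right) + 21766\right) \left(22888 + 23266\right)}} = \frac{5750}{1330 + \frac{1}{-22203 + \left(-81 + 21766\right) 46154}} = \frac{5750}{1330 + \frac{1}{-22203 + 21685 \cdot 46154}} = \frac{5750}{1330 + \frac{1}{-22203 + 1000849490}} = \frac{5750}{1330 + \frac{1}{1000827287}} = \frac{5750}{\frac{1331100291711}{1000827287}} = 5750 \cdot \frac{1000827287}{1331100291711} = \frac{5754756900250}{1331100291711}$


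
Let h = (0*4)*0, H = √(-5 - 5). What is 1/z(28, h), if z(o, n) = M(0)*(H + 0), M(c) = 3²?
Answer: -I*√10/90 ≈ -0.035136*I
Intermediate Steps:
H = I*√10 (H = √(-10) = I*√10 ≈ 3.1623*I)
h = 0 (h = 0*0 = 0)
M(c) = 9
z(o, n) = 9*I*√10 (z(o, n) = 9*(I*√10 + 0) = 9*(I*√10) = 9*I*√10)
1/z(28, h) = 1/(9*I*√10) = -I*√10/90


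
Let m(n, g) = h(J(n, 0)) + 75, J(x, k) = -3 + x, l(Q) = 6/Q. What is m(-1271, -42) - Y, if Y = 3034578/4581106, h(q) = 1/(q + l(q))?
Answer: 138183024098365/1858877672173 ≈ 74.337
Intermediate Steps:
h(q) = 1/(q + 6/q)
m(n, g) = 75 + (-3 + n)/(6 + (-3 + n)²) (m(n, g) = (-3 + n)/(6 + (-3 + n)²) + 75 = 75 + (-3 + n)/(6 + (-3 + n)²))
Y = 1517289/2290553 (Y = 3034578*(1/4581106) = 1517289/2290553 ≈ 0.66241)
m(-1271, -42) - Y = (447 - 1271 + 75*(-3 - 1271)²)/(6 + (-3 - 1271)²) - 1*1517289/2290553 = (447 - 1271 + 75*(-1274)²)/(6 + (-1274)²) - 1517289/2290553 = (447 - 1271 + 75*1623076)/(6 + 1623076) - 1517289/2290553 = (447 - 1271 + 121730700)/1623082 - 1517289/2290553 = (1/1623082)*121729876 - 1517289/2290553 = 60864938/811541 - 1517289/2290553 = 138183024098365/1858877672173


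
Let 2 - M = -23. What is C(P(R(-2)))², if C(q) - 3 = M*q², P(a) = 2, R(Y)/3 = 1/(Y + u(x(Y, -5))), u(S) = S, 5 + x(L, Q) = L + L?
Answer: 10609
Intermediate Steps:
x(L, Q) = -5 + 2*L (x(L, Q) = -5 + (L + L) = -5 + 2*L)
R(Y) = 3/(-5 + 3*Y) (R(Y) = 3/(Y + (-5 + 2*Y)) = 3/(-5 + 3*Y))
M = 25 (M = 2 - 1*(-23) = 2 + 23 = 25)
C(q) = 3 + 25*q²
C(P(R(-2)))² = (3 + 25*2²)² = (3 + 25*4)² = (3 + 100)² = 103² = 10609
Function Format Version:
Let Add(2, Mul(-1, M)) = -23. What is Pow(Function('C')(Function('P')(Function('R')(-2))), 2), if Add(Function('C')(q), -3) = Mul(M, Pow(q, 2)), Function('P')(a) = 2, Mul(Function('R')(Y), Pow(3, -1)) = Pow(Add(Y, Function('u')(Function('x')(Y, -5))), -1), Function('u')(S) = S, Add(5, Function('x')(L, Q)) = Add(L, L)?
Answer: 10609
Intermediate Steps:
Function('x')(L, Q) = Add(-5, Mul(2, L)) (Function('x')(L, Q) = Add(-5, Add(L, L)) = Add(-5, Mul(2, L)))
Function('R')(Y) = Mul(3, Pow(Add(-5, Mul(3, Y)), -1)) (Function('R')(Y) = Mul(3, Pow(Add(Y, Add(-5, Mul(2, Y))), -1)) = Mul(3, Pow(Add(-5, Mul(3, Y)), -1)))
M = 25 (M = Add(2, Mul(-1, -23)) = Add(2, 23) = 25)
Function('C')(q) = Add(3, Mul(25, Pow(q, 2)))
Pow(Function('C')(Function('P')(Function('R')(-2))), 2) = Pow(Add(3, Mul(25, Pow(2, 2))), 2) = Pow(Add(3, Mul(25, 4)), 2) = Pow(Add(3, 100), 2) = Pow(103, 2) = 10609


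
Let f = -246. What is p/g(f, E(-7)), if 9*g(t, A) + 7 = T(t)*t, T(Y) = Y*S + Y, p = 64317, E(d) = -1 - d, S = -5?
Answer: -578853/242071 ≈ -2.3913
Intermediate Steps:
T(Y) = -4*Y (T(Y) = Y*(-5) + Y = -5*Y + Y = -4*Y)
g(t, A) = -7/9 - 4*t²/9 (g(t, A) = -7/9 + ((-4*t)*t)/9 = -7/9 + (-4*t²)/9 = -7/9 - 4*t²/9)
p/g(f, E(-7)) = 64317/(-7/9 - 4/9*(-246)²) = 64317/(-7/9 - 4/9*60516) = 64317/(-7/9 - 26896) = 64317/(-242071/9) = 64317*(-9/242071) = -578853/242071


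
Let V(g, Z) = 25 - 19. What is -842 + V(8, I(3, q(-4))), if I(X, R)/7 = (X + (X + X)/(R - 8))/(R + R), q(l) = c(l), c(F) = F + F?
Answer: -836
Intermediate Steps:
c(F) = 2*F
q(l) = 2*l
I(X, R) = 7*(X + 2*X/(-8 + R))/(2*R) (I(X, R) = 7*((X + (X + X)/(R - 8))/(R + R)) = 7*((X + (2*X)/(-8 + R))/((2*R))) = 7*((X + 2*X/(-8 + R))*(1/(2*R))) = 7*((X + 2*X/(-8 + R))/(2*R)) = 7*(X + 2*X/(-8 + R))/(2*R))
V(g, Z) = 6
-842 + V(8, I(3, q(-4))) = -842 + 6 = -836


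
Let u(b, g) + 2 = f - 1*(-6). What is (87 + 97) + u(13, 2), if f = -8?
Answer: 180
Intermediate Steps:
u(b, g) = -4 (u(b, g) = -2 + (-8 - 1*(-6)) = -2 + (-8 + 6) = -2 - 2 = -4)
(87 + 97) + u(13, 2) = (87 + 97) - 4 = 184 - 4 = 180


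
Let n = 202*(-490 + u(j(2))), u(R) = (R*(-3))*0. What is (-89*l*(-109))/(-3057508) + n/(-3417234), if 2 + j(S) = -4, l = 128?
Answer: -4877033414/12930965709 ≈ -0.37716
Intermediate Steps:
j(S) = -6 (j(S) = -2 - 4 = -6)
u(R) = 0 (u(R) = -3*R*0 = 0)
n = -98980 (n = 202*(-490 + 0) = 202*(-490) = -98980)
(-89*l*(-109))/(-3057508) + n/(-3417234) = (-89*128*(-109))/(-3057508) - 98980/(-3417234) = -11392*(-109)*(-1/3057508) - 98980*(-1/3417234) = 1241728*(-1/3057508) + 490/16917 = -310432/764377 + 490/16917 = -4877033414/12930965709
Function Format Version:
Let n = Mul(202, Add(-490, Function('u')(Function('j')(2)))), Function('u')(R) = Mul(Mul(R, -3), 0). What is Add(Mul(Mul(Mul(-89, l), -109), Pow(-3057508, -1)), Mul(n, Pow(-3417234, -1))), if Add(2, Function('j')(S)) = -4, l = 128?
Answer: Rational(-4877033414, 12930965709) ≈ -0.37716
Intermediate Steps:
Function('j')(S) = -6 (Function('j')(S) = Add(-2, -4) = -6)
Function('u')(R) = 0 (Function('u')(R) = Mul(Mul(-3, R), 0) = 0)
n = -98980 (n = Mul(202, Add(-490, 0)) = Mul(202, -490) = -98980)
Add(Mul(Mul(Mul(-89, l), -109), Pow(-3057508, -1)), Mul(n, Pow(-3417234, -1))) = Add(Mul(Mul(Mul(-89, 128), -109), Pow(-3057508, -1)), Mul(-98980, Pow(-3417234, -1))) = Add(Mul(Mul(-11392, -109), Rational(-1, 3057508)), Mul(-98980, Rational(-1, 3417234))) = Add(Mul(1241728, Rational(-1, 3057508)), Rational(490, 16917)) = Add(Rational(-310432, 764377), Rational(490, 16917)) = Rational(-4877033414, 12930965709)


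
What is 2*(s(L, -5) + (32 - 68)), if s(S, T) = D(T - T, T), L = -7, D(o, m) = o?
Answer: -72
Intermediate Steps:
s(S, T) = 0 (s(S, T) = T - T = 0)
2*(s(L, -5) + (32 - 68)) = 2*(0 + (32 - 68)) = 2*(0 - 36) = 2*(-36) = -72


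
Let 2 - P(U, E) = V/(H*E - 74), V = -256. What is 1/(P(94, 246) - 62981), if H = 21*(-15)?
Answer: -19391/1221225853 ≈ -1.5878e-5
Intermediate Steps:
H = -315
P(U, E) = 2 + 256/(-74 - 315*E) (P(U, E) = 2 - (-256)/(-315*E - 74) = 2 - (-256)/(-74 - 315*E) = 2 + 256/(-74 - 315*E))
1/(P(94, 246) - 62981) = 1/(18*(-6 + 35*246)/(74 + 315*246) - 62981) = 1/(18*(-6 + 8610)/(74 + 77490) - 62981) = 1/(18*8604/77564 - 62981) = 1/(18*(1/77564)*8604 - 62981) = 1/(38718/19391 - 62981) = 1/(-1221225853/19391) = -19391/1221225853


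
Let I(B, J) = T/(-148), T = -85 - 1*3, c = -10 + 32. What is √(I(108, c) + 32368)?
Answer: √44312606/37 ≈ 179.91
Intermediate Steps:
c = 22
T = -88 (T = -85 - 3 = -88)
I(B, J) = 22/37 (I(B, J) = -88/(-148) = -88*(-1/148) = 22/37)
√(I(108, c) + 32368) = √(22/37 + 32368) = √(1197638/37) = √44312606/37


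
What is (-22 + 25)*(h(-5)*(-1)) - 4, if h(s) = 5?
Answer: -19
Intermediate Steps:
(-22 + 25)*(h(-5)*(-1)) - 4 = (-22 + 25)*(5*(-1)) - 4 = 3*(-5) - 4 = -15 - 4 = -19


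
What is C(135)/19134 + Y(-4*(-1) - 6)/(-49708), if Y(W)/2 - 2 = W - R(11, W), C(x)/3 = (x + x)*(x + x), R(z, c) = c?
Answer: 150986987/13209901 ≈ 11.430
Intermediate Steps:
C(x) = 12*x² (C(x) = 3*((x + x)*(x + x)) = 3*((2*x)*(2*x)) = 3*(4*x²) = 12*x²)
Y(W) = 4 (Y(W) = 4 + 2*(W - W) = 4 + 2*0 = 4 + 0 = 4)
C(135)/19134 + Y(-4*(-1) - 6)/(-49708) = (12*135²)/19134 + 4/(-49708) = (12*18225)*(1/19134) + 4*(-1/49708) = 218700*(1/19134) - 1/12427 = 12150/1063 - 1/12427 = 150986987/13209901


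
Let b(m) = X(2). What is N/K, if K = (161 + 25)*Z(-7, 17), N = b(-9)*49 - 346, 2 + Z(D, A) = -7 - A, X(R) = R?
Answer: 2/39 ≈ 0.051282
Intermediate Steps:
b(m) = 2
Z(D, A) = -9 - A (Z(D, A) = -2 + (-7 - A) = -9 - A)
N = -248 (N = 2*49 - 346 = 98 - 346 = -248)
K = -4836 (K = (161 + 25)*(-9 - 1*17) = 186*(-9 - 17) = 186*(-26) = -4836)
N/K = -248/(-4836) = -248*(-1/4836) = 2/39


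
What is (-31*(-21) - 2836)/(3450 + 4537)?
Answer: -2185/7987 ≈ -0.27357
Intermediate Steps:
(-31*(-21) - 2836)/(3450 + 4537) = (651 - 2836)/7987 = -2185*1/7987 = -2185/7987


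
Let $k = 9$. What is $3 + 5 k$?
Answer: $48$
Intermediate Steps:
$3 + 5 k = 3 + 5 \cdot 9 = 3 + 45 = 48$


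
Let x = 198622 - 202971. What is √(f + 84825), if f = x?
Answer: 2*√20119 ≈ 283.68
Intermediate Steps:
x = -4349
f = -4349
√(f + 84825) = √(-4349 + 84825) = √80476 = 2*√20119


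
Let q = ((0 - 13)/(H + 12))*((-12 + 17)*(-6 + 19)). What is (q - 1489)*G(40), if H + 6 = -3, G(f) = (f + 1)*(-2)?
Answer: 435584/3 ≈ 1.4519e+5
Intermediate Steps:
G(f) = -2 - 2*f (G(f) = (1 + f)*(-2) = -2 - 2*f)
H = -9 (H = -6 - 3 = -9)
q = -845/3 (q = ((0 - 13)/(-9 + 12))*((-12 + 17)*(-6 + 19)) = (-13/3)*(5*13) = -13*⅓*65 = -13/3*65 = -845/3 ≈ -281.67)
(q - 1489)*G(40) = (-845/3 - 1489)*(-2 - 2*40) = -5312*(-2 - 80)/3 = -5312/3*(-82) = 435584/3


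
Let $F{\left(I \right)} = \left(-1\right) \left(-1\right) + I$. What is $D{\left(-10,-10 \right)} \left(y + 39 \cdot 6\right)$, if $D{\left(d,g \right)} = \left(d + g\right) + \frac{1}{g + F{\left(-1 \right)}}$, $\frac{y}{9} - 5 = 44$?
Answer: $- \frac{27135}{2} \approx -13568.0$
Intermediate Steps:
$y = 441$ ($y = 45 + 9 \cdot 44 = 45 + 396 = 441$)
$F{\left(I \right)} = 1 + I$
$D{\left(d,g \right)} = d + g + \frac{1}{g}$ ($D{\left(d,g \right)} = \left(d + g\right) + \frac{1}{g + \left(1 - 1\right)} = \left(d + g\right) + \frac{1}{g + 0} = \left(d + g\right) + \frac{1}{g} = d + g + \frac{1}{g}$)
$D{\left(-10,-10 \right)} \left(y + 39 \cdot 6\right) = \left(-10 - 10 + \frac{1}{-10}\right) \left(441 + 39 \cdot 6\right) = \left(-10 - 10 - \frac{1}{10}\right) \left(441 + 234\right) = \left(- \frac{201}{10}\right) 675 = - \frac{27135}{2}$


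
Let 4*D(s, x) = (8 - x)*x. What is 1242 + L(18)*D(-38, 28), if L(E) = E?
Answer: -1278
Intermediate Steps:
D(s, x) = x*(8 - x)/4 (D(s, x) = ((8 - x)*x)/4 = (x*(8 - x))/4 = x*(8 - x)/4)
1242 + L(18)*D(-38, 28) = 1242 + 18*((¼)*28*(8 - 1*28)) = 1242 + 18*((¼)*28*(8 - 28)) = 1242 + 18*((¼)*28*(-20)) = 1242 + 18*(-140) = 1242 - 2520 = -1278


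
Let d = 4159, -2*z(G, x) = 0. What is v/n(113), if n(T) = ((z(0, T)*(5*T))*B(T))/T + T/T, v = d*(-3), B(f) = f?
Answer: -12477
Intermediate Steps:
z(G, x) = 0 (z(G, x) = -1/2*0 = 0)
v = -12477 (v = 4159*(-3) = -12477)
n(T) = 1 (n(T) = ((0*(5*T))*T)/T + T/T = (0*T)/T + 1 = 0/T + 1 = 0 + 1 = 1)
v/n(113) = -12477/1 = -12477*1 = -12477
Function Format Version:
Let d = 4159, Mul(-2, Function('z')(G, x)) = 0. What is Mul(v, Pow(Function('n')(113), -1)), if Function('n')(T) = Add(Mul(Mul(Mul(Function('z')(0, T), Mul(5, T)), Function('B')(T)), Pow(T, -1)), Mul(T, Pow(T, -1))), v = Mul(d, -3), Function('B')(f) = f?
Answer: -12477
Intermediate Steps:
Function('z')(G, x) = 0 (Function('z')(G, x) = Mul(Rational(-1, 2), 0) = 0)
v = -12477 (v = Mul(4159, -3) = -12477)
Function('n')(T) = 1 (Function('n')(T) = Add(Mul(Mul(Mul(0, Mul(5, T)), T), Pow(T, -1)), Mul(T, Pow(T, -1))) = Add(Mul(Mul(0, T), Pow(T, -1)), 1) = Add(Mul(0, Pow(T, -1)), 1) = Add(0, 1) = 1)
Mul(v, Pow(Function('n')(113), -1)) = Mul(-12477, Pow(1, -1)) = Mul(-12477, 1) = -12477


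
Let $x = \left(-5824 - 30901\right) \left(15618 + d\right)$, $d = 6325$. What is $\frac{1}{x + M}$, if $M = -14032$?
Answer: $- \frac{1}{805870707} \approx -1.2409 \cdot 10^{-9}$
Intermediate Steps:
$x = -805856675$ ($x = \left(-5824 - 30901\right) \left(15618 + 6325\right) = \left(-36725\right) 21943 = -805856675$)
$\frac{1}{x + M} = \frac{1}{-805856675 - 14032} = \frac{1}{-805870707} = - \frac{1}{805870707}$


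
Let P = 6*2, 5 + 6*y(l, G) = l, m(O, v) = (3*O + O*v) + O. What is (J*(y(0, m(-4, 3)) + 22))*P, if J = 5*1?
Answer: 1270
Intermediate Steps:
m(O, v) = 4*O + O*v
y(l, G) = -⅚ + l/6
P = 12
J = 5
(J*(y(0, m(-4, 3)) + 22))*P = (5*((-⅚ + (⅙)*0) + 22))*12 = (5*((-⅚ + 0) + 22))*12 = (5*(-⅚ + 22))*12 = (5*(127/6))*12 = (635/6)*12 = 1270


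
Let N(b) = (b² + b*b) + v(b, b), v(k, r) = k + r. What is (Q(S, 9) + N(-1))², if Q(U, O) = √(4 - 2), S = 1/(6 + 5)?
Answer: 2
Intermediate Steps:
S = 1/11 ≈ 0.090909
Q(U, O) = √2
N(b) = 2*b + 2*b² (N(b) = (b² + b*b) + (b + b) = (b² + b²) + 2*b = 2*b² + 2*b = 2*b + 2*b²)
(Q(S, 9) + N(-1))² = (√2 + 2*(-1)*(1 - 1))² = (√2 + 2*(-1)*0)² = (√2 + 0)² = (√2)² = 2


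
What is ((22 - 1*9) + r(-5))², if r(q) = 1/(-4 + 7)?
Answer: 1600/9 ≈ 177.78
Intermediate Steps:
r(q) = ⅓ (r(q) = 1/3 = ⅓)
((22 - 1*9) + r(-5))² = ((22 - 1*9) + ⅓)² = ((22 - 9) + ⅓)² = (13 + ⅓)² = (40/3)² = 1600/9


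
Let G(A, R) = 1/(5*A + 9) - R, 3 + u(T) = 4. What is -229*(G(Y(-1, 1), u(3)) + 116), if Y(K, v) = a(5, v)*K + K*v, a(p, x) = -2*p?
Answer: -1422319/54 ≈ -26339.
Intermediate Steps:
u(T) = 1 (u(T) = -3 + 4 = 1)
Y(K, v) = -10*K + K*v (Y(K, v) = (-2*5)*K + K*v = -10*K + K*v)
G(A, R) = 1/(9 + 5*A) - R
-229*(G(Y(-1, 1), u(3)) + 116) = -229*((1 - 9*1 - 5*(-(-10 + 1))*1)/(9 + 5*(-(-10 + 1))) + 116) = -229*((1 - 9 - 5*(-1*(-9))*1)/(9 + 5*(-1*(-9))) + 116) = -229*((1 - 9 - 5*9*1)/(9 + 5*9) + 116) = -229*((1 - 9 - 45)/(9 + 45) + 116) = -229*(-53/54 + 116) = -229*6211/54 = -1422319/54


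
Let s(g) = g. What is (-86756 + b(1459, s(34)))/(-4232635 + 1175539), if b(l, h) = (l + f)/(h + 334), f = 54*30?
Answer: 1520149/53571968 ≈ 0.028376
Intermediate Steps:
f = 1620
b(l, h) = (1620 + l)/(334 + h) (b(l, h) = (l + 1620)/(h + 334) = (1620 + l)/(334 + h))
(-86756 + b(1459, s(34)))/(-4232635 + 1175539) = (-86756 + (1620 + 1459)/(334 + 34))/(-4232635 + 1175539) = (-86756 + 3079/368)/(-3057096) = (-86756 + (1/368)*3079)*(-1/3057096) = (-86756 + 3079/368)*(-1/3057096) = -31923129/368*(-1/3057096) = 1520149/53571968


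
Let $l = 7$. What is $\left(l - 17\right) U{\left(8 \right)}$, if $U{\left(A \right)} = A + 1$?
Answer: $-90$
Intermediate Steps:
$U{\left(A \right)} = 1 + A$
$\left(l - 17\right) U{\left(8 \right)} = \left(7 - 17\right) \left(1 + 8\right) = \left(-10\right) 9 = -90$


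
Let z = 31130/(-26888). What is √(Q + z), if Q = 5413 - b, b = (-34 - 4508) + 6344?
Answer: √163111746559/6722 ≈ 60.082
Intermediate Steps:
b = 1802 (b = -4542 + 6344 = 1802)
z = -15565/13444 (z = 31130*(-1/26888) = -15565/13444 ≈ -1.1578)
Q = 3611 (Q = 5413 - 1*1802 = 5413 - 1802 = 3611)
√(Q + z) = √(3611 - 15565/13444) = √(48530719/13444) = √163111746559/6722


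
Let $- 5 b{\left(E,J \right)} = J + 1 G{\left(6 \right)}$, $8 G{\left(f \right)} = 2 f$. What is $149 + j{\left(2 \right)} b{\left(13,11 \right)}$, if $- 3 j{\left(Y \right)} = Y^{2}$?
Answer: $\frac{457}{3} \approx 152.33$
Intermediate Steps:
$G{\left(f \right)} = \frac{f}{4}$ ($G{\left(f \right)} = \frac{2 f}{8} = \frac{f}{4}$)
$b{\left(E,J \right)} = - \frac{3}{10} - \frac{J}{5}$ ($b{\left(E,J \right)} = - \frac{J + 1 \cdot \frac{1}{4} \cdot 6}{5} = - \frac{J + 1 \cdot \frac{3}{2}}{5} = - \frac{J + \frac{3}{2}}{5} = - \frac{\frac{3}{2} + J}{5} = - \frac{3}{10} - \frac{J}{5}$)
$j{\left(Y \right)} = - \frac{Y^{2}}{3}$
$149 + j{\left(2 \right)} b{\left(13,11 \right)} = 149 + - \frac{2^{2}}{3} \left(- \frac{3}{10} - \frac{11}{5}\right) = 149 + \left(- \frac{1}{3}\right) 4 \left(- \frac{3}{10} - \frac{11}{5}\right) = 149 - - \frac{10}{3} = 149 + \frac{10}{3} = \frac{457}{3}$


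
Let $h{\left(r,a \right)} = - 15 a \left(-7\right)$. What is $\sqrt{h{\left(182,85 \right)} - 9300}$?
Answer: $5 i \sqrt{15} \approx 19.365 i$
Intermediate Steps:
$h{\left(r,a \right)} = 105 a$
$\sqrt{h{\left(182,85 \right)} - 9300} = \sqrt{105 \cdot 85 - 9300} = \sqrt{8925 - 9300} = \sqrt{-375} = 5 i \sqrt{15}$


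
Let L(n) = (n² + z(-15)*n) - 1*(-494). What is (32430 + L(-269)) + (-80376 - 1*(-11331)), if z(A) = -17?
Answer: 40813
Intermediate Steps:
L(n) = 494 + n² - 17*n (L(n) = (n² - 17*n) - 1*(-494) = (n² - 17*n) + 494 = 494 + n² - 17*n)
(32430 + L(-269)) + (-80376 - 1*(-11331)) = (32430 + (494 + (-269)² - 17*(-269))) + (-80376 - 1*(-11331)) = (32430 + (494 + 72361 + 4573)) + (-80376 + 11331) = (32430 + 77428) - 69045 = 109858 - 69045 = 40813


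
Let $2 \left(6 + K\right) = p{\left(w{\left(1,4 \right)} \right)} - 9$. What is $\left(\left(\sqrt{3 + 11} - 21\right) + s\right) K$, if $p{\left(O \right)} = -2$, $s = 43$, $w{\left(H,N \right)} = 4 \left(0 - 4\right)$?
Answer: $-253 - \frac{23 \sqrt{14}}{2} \approx -296.03$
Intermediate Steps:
$w{\left(H,N \right)} = -16$ ($w{\left(H,N \right)} = 4 \left(-4\right) = -16$)
$K = - \frac{23}{2}$ ($K = -6 + \frac{-2 - 9}{2} = -6 + \frac{1}{2} \left(-11\right) = -6 - \frac{11}{2} = - \frac{23}{2} \approx -11.5$)
$\left(\left(\sqrt{3 + 11} - 21\right) + s\right) K = \left(\left(\sqrt{3 + 11} - 21\right) + 43\right) \left(- \frac{23}{2}\right) = \left(\left(\sqrt{14} - 21\right) + 43\right) \left(- \frac{23}{2}\right) = \left(\left(-21 + \sqrt{14}\right) + 43\right) \left(- \frac{23}{2}\right) = \left(22 + \sqrt{14}\right) \left(- \frac{23}{2}\right) = -253 - \frac{23 \sqrt{14}}{2}$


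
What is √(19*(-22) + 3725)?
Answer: √3307 ≈ 57.507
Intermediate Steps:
√(19*(-22) + 3725) = √(-418 + 3725) = √3307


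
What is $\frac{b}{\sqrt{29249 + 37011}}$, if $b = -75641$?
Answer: $- \frac{75641 \sqrt{16565}}{33130} \approx -293.85$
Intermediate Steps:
$\frac{b}{\sqrt{29249 + 37011}} = - \frac{75641}{\sqrt{29249 + 37011}} = - \frac{75641}{\sqrt{66260}} = - \frac{75641}{2 \sqrt{16565}} = - 75641 \frac{\sqrt{16565}}{33130} = - \frac{75641 \sqrt{16565}}{33130}$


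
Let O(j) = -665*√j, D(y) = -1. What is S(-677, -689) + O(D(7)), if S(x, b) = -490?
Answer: -490 - 665*I ≈ -490.0 - 665.0*I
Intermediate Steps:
S(-677, -689) + O(D(7)) = -490 - 665*I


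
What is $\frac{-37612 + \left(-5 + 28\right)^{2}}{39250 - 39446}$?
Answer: $\frac{37083}{196} \approx 189.2$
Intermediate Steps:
$\frac{-37612 + \left(-5 + 28\right)^{2}}{39250 - 39446} = \frac{-37612 + 23^{2}}{-196} = \left(-37612 + 529\right) \left(- \frac{1}{196}\right) = \left(-37083\right) \left(- \frac{1}{196}\right) = \frac{37083}{196}$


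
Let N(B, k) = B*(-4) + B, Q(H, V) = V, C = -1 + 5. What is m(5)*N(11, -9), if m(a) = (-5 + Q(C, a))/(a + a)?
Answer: 0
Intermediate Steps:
C = 4
m(a) = (-5 + a)/(2*a) (m(a) = (-5 + a)/(a + a) = (-5 + a)/((2*a)) = (-5 + a)*(1/(2*a)) = (-5 + a)/(2*a))
N(B, k) = -3*B (N(B, k) = -4*B + B = -3*B)
m(5)*N(11, -9) = ((½)*(-5 + 5)/5)*(-3*11) = ((½)*(⅕)*0)*(-33) = 0*(-33) = 0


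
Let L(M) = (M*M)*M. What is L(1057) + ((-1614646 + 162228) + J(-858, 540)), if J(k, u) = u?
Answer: 1179480315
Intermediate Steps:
L(M) = M**3 (L(M) = M**2*M = M**3)
L(1057) + ((-1614646 + 162228) + J(-858, 540)) = 1057**3 + ((-1614646 + 162228) + 540) = 1180932193 + (-1452418 + 540) = 1180932193 - 1451878 = 1179480315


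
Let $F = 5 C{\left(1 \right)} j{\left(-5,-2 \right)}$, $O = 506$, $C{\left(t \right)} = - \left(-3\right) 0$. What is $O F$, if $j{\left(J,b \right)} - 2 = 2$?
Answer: $0$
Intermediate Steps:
$C{\left(t \right)} = 0$ ($C{\left(t \right)} = \left(-1\right) 0 = 0$)
$j{\left(J,b \right)} = 4$ ($j{\left(J,b \right)} = 2 + 2 = 4$)
$F = 0$ ($F = 5 \cdot 0 \cdot 4 = 0 \cdot 4 = 0$)
$O F = 506 \cdot 0 = 0$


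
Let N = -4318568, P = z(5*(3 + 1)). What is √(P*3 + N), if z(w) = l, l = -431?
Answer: I*√4319861 ≈ 2078.4*I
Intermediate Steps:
z(w) = -431
P = -431
√(P*3 + N) = √(-431*3 - 4318568) = √(-1293 - 4318568) = √(-4319861) = I*√4319861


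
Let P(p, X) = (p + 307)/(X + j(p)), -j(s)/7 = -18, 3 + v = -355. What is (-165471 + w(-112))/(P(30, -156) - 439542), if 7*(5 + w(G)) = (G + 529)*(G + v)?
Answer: 40629660/92306179 ≈ 0.44016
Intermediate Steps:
v = -358 (v = -3 - 355 = -358)
j(s) = 126 (j(s) = -7*(-18) = 126)
w(G) = -5 + (-358 + G)*(529 + G)/7 (w(G) = -5 + ((G + 529)*(G - 358))/7 = -5 + ((529 + G)*(-358 + G))/7 = -5 + ((-358 + G)*(529 + G))/7 = -5 + (-358 + G)*(529 + G)/7)
P(p, X) = (307 + p)/(126 + X) (P(p, X) = (p + 307)/(X + 126) = (307 + p)/(126 + X))
(-165471 + w(-112))/(P(30, -156) - 439542) = (-165471 + (-189417/7 + (⅐)*(-112)² + (171/7)*(-112)))/((307 + 30)/(126 - 156) - 439542) = (-165471 + (-189417/7 + (⅐)*12544 - 2736))/(337/(-30) - 439542) = (-165471 + (-189417/7 + 1792 - 2736))/(-1/30*337 - 439542) = (-165471 - 196025/7)/(-337/30 - 439542) = -1354322/(7*(-13186597/30)) = -1354322/7*(-30/13186597) = 40629660/92306179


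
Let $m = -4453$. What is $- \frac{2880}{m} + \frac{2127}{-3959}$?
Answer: $\frac{1930389}{17629427} \approx 0.1095$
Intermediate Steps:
$- \frac{2880}{m} + \frac{2127}{-3959} = - \frac{2880}{-4453} + \frac{2127}{-3959} = \left(-2880\right) \left(- \frac{1}{4453}\right) + 2127 \left(- \frac{1}{3959}\right) = \frac{2880}{4453} - \frac{2127}{3959} = \frac{1930389}{17629427}$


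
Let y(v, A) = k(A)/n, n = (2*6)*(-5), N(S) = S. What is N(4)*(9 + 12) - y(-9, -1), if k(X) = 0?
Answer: 84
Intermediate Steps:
n = -60 (n = 12*(-5) = -60)
y(v, A) = 0 (y(v, A) = 0/(-60) = 0*(-1/60) = 0)
N(4)*(9 + 12) - y(-9, -1) = 4*(9 + 12) - 1*0 = 4*21 + 0 = 84 + 0 = 84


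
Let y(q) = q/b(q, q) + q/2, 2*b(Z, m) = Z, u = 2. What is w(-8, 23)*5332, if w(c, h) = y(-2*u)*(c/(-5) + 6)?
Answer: 0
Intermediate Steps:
b(Z, m) = Z/2
y(q) = 2 + q/2 (y(q) = q/((q/2)) + q/2 = q*(2/q) + q*(½) = 2 + q/2)
w(c, h) = 0 (w(c, h) = (2 + (-2*2)/2)*(c/(-5) + 6) = (2 + (½)*(-4))*(c*(-⅕) + 6) = (2 - 2)*(-c/5 + 6) = 0*(6 - c/5) = 0)
w(-8, 23)*5332 = 0*5332 = 0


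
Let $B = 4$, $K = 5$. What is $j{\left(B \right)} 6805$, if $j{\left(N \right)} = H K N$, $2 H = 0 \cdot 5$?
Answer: $0$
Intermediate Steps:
$H = 0$ ($H = \frac{0 \cdot 5}{2} = \frac{1}{2} \cdot 0 = 0$)
$j{\left(N \right)} = 0$ ($j{\left(N \right)} = 0 \cdot 5 N = 0 N = 0$)
$j{\left(B \right)} 6805 = 0 \cdot 6805 = 0$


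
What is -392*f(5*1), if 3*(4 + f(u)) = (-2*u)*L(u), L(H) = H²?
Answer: 102704/3 ≈ 34235.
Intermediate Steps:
f(u) = -4 - 2*u³/3 (f(u) = -4 + ((-2*u)*u²)/3 = -4 + (-2*u³)/3 = -4 - 2*u³/3)
-392*f(5*1) = -392*(-4 - 2*(5*1)³/3) = -392*(-4 - ⅔*5³) = -392*(-4 - ⅔*125) = -392*(-4 - 250/3) = -392*(-262/3) = 102704/3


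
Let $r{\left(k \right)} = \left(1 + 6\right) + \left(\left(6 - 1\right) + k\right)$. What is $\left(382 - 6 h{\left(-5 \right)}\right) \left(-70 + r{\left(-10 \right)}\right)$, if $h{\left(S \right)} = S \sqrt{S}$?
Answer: $-25976 - 2040 i \sqrt{5} \approx -25976.0 - 4561.6 i$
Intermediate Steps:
$r{\left(k \right)} = 12 + k$ ($r{\left(k \right)} = 7 + \left(5 + k\right) = 12 + k$)
$h{\left(S \right)} = S^{\frac{3}{2}}$
$\left(382 - 6 h{\left(-5 \right)}\right) \left(-70 + r{\left(-10 \right)}\right) = \left(382 - 6 \left(-5\right)^{\frac{3}{2}}\right) \left(-70 + \left(12 - 10\right)\right) = \left(382 - 6 \left(- 5 i \sqrt{5}\right)\right) \left(-70 + 2\right) = \left(382 + 30 i \sqrt{5}\right) \left(-68\right) = -25976 - 2040 i \sqrt{5}$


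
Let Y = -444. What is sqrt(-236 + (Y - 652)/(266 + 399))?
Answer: 2*I*sqrt(26273485)/665 ≈ 15.416*I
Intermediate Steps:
sqrt(-236 + (Y - 652)/(266 + 399)) = sqrt(-236 + (-444 - 652)/(266 + 399)) = sqrt(-236 - 1096/665) = sqrt(-158036/665) = 2*I*sqrt(26273485)/665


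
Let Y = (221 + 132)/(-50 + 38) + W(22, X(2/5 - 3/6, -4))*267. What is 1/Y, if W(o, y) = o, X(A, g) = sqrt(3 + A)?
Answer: 12/70135 ≈ 0.00017110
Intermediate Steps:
Y = 70135/12 (Y = (221 + 132)/(-50 + 38) + 22*267 = 353/(-12) + 5874 = 353*(-1/12) + 5874 = -353/12 + 5874 = 70135/12 ≈ 5844.6)
1/Y = 1/(70135/12) = 12/70135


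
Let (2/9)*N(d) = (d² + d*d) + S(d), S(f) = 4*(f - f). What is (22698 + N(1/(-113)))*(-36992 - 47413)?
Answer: -24463166226255/12769 ≈ -1.9158e+9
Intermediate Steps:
S(f) = 0 (S(f) = 4*0 = 0)
N(d) = 9*d² (N(d) = 9*((d² + d*d) + 0)/2 = 9*((d² + d²) + 0)/2 = 9*(2*d² + 0)/2 = 9*(2*d²)/2 = 9*d²)
(22698 + N(1/(-113)))*(-36992 - 47413) = (22698 + 9*(1/(-113))²)*(-36992 - 47413) = (22698 + 9*(-1/113)²)*(-84405) = (22698 + 9*(1/12769))*(-84405) = (22698 + 9/12769)*(-84405) = (289830771/12769)*(-84405) = -24463166226255/12769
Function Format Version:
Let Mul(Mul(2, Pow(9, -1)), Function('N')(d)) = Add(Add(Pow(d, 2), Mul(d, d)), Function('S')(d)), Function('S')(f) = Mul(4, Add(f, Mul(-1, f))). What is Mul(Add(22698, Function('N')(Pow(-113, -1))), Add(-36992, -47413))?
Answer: Rational(-24463166226255, 12769) ≈ -1.9158e+9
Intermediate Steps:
Function('S')(f) = 0 (Function('S')(f) = Mul(4, 0) = 0)
Function('N')(d) = Mul(9, Pow(d, 2)) (Function('N')(d) = Mul(Rational(9, 2), Add(Add(Pow(d, 2), Mul(d, d)), 0)) = Mul(Rational(9, 2), Add(Add(Pow(d, 2), Pow(d, 2)), 0)) = Mul(Rational(9, 2), Add(Mul(2, Pow(d, 2)), 0)) = Mul(Rational(9, 2), Mul(2, Pow(d, 2))) = Mul(9, Pow(d, 2)))
Mul(Add(22698, Function('N')(Pow(-113, -1))), Add(-36992, -47413)) = Mul(Add(22698, Mul(9, Pow(Pow(-113, -1), 2))), Add(-36992, -47413)) = Mul(Add(22698, Mul(9, Pow(Rational(-1, 113), 2))), -84405) = Mul(Add(22698, Mul(9, Rational(1, 12769))), -84405) = Mul(Add(22698, Rational(9, 12769)), -84405) = Mul(Rational(289830771, 12769), -84405) = Rational(-24463166226255, 12769)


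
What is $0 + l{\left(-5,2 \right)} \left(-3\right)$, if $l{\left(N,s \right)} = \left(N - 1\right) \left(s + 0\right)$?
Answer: $36$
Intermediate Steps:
$l{\left(N,s \right)} = s \left(-1 + N\right)$ ($l{\left(N,s \right)} = \left(-1 + N\right) s = s \left(-1 + N\right)$)
$0 + l{\left(-5,2 \right)} \left(-3\right) = 0 + 2 \left(-1 - 5\right) \left(-3\right) = 0 + 2 \left(-6\right) \left(-3\right) = 0 - -36 = 0 + 36 = 36$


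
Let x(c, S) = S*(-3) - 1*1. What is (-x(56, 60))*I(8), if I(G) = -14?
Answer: -2534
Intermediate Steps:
x(c, S) = -1 - 3*S (x(c, S) = -3*S - 1 = -1 - 3*S)
(-x(56, 60))*I(8) = -(-1 - 3*60)*(-14) = -(-1 - 180)*(-14) = -1*(-181)*(-14) = 181*(-14) = -2534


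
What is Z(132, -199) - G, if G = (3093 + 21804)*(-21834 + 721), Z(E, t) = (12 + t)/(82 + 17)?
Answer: 4730853232/9 ≈ 5.2565e+8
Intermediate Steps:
Z(E, t) = 4/33 + t/99 (Z(E, t) = (12 + t)/99 = (12 + t)*(1/99) = 4/33 + t/99)
G = -525650361 (G = 24897*(-21113) = -525650361)
Z(132, -199) - G = (4/33 + (1/99)*(-199)) - 1*(-525650361) = (4/33 - 199/99) + 525650361 = -17/9 + 525650361 = 4730853232/9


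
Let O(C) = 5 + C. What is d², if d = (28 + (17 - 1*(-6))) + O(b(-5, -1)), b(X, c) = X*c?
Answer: 3721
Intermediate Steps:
d = 61 (d = (28 + (17 - 1*(-6))) + (5 - 5*(-1)) = (28 + (17 + 6)) + (5 + 5) = (28 + 23) + 10 = 51 + 10 = 61)
d² = 61² = 3721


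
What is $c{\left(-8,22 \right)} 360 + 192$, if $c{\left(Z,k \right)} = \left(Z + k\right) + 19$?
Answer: $12072$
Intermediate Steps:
$c{\left(Z,k \right)} = 19 + Z + k$
$c{\left(-8,22 \right)} 360 + 192 = \left(19 - 8 + 22\right) 360 + 192 = 33 \cdot 360 + 192 = 11880 + 192 = 12072$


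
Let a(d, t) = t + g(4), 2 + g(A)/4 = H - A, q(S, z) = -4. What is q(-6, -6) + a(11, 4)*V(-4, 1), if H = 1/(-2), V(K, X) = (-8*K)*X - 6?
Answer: -576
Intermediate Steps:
V(K, X) = -6 - 8*K*X (V(K, X) = -8*K*X - 6 = -6 - 8*K*X)
H = -½ ≈ -0.50000
g(A) = -10 - 4*A (g(A) = -8 + 4*(-½ - A) = -8 + (-2 - 4*A) = -10 - 4*A)
a(d, t) = -26 + t (a(d, t) = t + (-10 - 4*4) = t + (-10 - 16) = t - 26 = -26 + t)
q(-6, -6) + a(11, 4)*V(-4, 1) = -4 + (-26 + 4)*(-6 - 8*(-4)*1) = -4 - 22*(-6 + 32) = -4 - 22*26 = -4 - 572 = -576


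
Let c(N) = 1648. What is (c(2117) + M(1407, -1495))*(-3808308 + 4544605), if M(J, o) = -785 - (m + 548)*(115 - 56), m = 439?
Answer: -42241358890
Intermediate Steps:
M(J, o) = -59018 (M(J, o) = -785 - (439 + 548)*(115 - 56) = -785 - 987*59 = -785 - 1*58233 = -785 - 58233 = -59018)
(c(2117) + M(1407, -1495))*(-3808308 + 4544605) = (1648 - 59018)*(-3808308 + 4544605) = -57370*736297 = -42241358890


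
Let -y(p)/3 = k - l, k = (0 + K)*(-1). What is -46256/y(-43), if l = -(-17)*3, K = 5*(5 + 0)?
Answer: -11564/57 ≈ -202.88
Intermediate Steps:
K = 25 (K = 5*5 = 25)
l = 51 (l = -17*(-3) = 51)
k = -25 (k = (0 + 25)*(-1) = 25*(-1) = -25)
y(p) = 228 (y(p) = -3*(-25 - 1*51) = -3*(-25 - 51) = -3*(-76) = 228)
-46256/y(-43) = -46256/228 = -46256*1/228 = -11564/57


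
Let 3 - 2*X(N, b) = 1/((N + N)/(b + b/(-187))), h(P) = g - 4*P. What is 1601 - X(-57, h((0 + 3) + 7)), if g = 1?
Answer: 5683628/3553 ≈ 1599.7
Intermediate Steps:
h(P) = 1 - 4*P
X(N, b) = 3/2 - 93*b/(374*N) (X(N, b) = 3/2 - (b + b/(-187))/(N + N)/2 = 3/2 - (b + b*(-1/187))/(2*N)/2 = 3/2 - (b - b/187)/(2*N)/2 = 3/2 - 93*b/(187*N)/2 = 3/2 - 93*b/(374*N))
1601 - X(-57, h((0 + 3) + 7)) = 1601 - 3*(-31*(1 - 4*((0 + 3) + 7)) + 187*(-57))/(374*(-57)) = 1601 - 3*(-1)*(-31*(1 - 4*(3 + 7)) - 10659)/(374*57) = 1601 - 3*(-1)*(-31*(1 - 4*10) - 10659)/(374*57) = 1601 - 3*(-1)*(-31*(1 - 40) - 10659)/(374*57) = 1601 - 3*(-1)*(-31*(-39) - 10659)/(374*57) = 1601 - 3*(-1)*(1209 - 10659)/(374*57) = 1601 - 3*(-1)*(-9450)/(374*57) = 1601 - 1*4725/3553 = 1601 - 4725/3553 = 5683628/3553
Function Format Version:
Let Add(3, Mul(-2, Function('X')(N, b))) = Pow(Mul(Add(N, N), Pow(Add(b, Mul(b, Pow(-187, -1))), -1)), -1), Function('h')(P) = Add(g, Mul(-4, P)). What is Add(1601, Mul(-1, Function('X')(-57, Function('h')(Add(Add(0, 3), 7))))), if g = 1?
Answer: Rational(5683628, 3553) ≈ 1599.7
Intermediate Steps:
Function('h')(P) = Add(1, Mul(-4, P))
Function('X')(N, b) = Add(Rational(3, 2), Mul(Rational(-93, 374), b, Pow(N, -1))) (Function('X')(N, b) = Add(Rational(3, 2), Mul(Rational(-1, 2), Pow(Mul(Add(N, N), Pow(Add(b, Mul(b, Pow(-187, -1))), -1)), -1))) = Add(Rational(3, 2), Mul(Rational(-1, 2), Pow(Mul(Mul(2, N), Pow(Add(b, Mul(b, Rational(-1, 187))), -1)), -1))) = Add(Rational(3, 2), Mul(Rational(-1, 2), Pow(Mul(Mul(2, N), Pow(Add(b, Mul(Rational(-1, 187), b)), -1)), -1))) = Add(Rational(3, 2), Mul(Rational(-1, 2), Pow(Mul(Mul(2, N), Pow(Mul(Rational(186, 187), b), -1)), -1))) = Add(Rational(3, 2), Mul(Rational(-1, 2), Pow(Mul(Mul(2, N), Mul(Rational(187, 186), Pow(b, -1))), -1))) = Add(Rational(3, 2), Mul(Rational(-1, 2), Pow(Mul(Rational(187, 93), N, Pow(b, -1)), -1))) = Add(Rational(3, 2), Mul(Rational(-1, 2), Mul(Rational(93, 187), b, Pow(N, -1)))) = Add(Rational(3, 2), Mul(Rational(-93, 374), b, Pow(N, -1))))
Add(1601, Mul(-1, Function('X')(-57, Function('h')(Add(Add(0, 3), 7))))) = Add(1601, Mul(-1, Mul(Rational(3, 374), Pow(-57, -1), Add(Mul(-31, Add(1, Mul(-4, Add(Add(0, 3), 7)))), Mul(187, -57))))) = Add(1601, Mul(-1, Mul(Rational(3, 374), Rational(-1, 57), Add(Mul(-31, Add(1, Mul(-4, Add(3, 7)))), -10659)))) = Add(1601, Mul(-1, Mul(Rational(3, 374), Rational(-1, 57), Add(Mul(-31, Add(1, Mul(-4, 10))), -10659)))) = Add(1601, Mul(-1, Mul(Rational(3, 374), Rational(-1, 57), Add(Mul(-31, Add(1, -40)), -10659)))) = Add(1601, Mul(-1, Mul(Rational(3, 374), Rational(-1, 57), Add(Mul(-31, -39), -10659)))) = Add(1601, Mul(-1, Mul(Rational(3, 374), Rational(-1, 57), Add(1209, -10659)))) = Add(1601, Mul(-1, Mul(Rational(3, 374), Rational(-1, 57), -9450))) = Add(1601, Mul(-1, Rational(4725, 3553))) = Add(1601, Rational(-4725, 3553)) = Rational(5683628, 3553)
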